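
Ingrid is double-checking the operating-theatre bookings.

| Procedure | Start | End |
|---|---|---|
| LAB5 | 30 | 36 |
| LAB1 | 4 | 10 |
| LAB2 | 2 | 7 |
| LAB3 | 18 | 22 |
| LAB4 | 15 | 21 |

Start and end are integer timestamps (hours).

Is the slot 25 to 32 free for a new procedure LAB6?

No — it overlaps LAB5

LAB2: ends 7 at or before LAB6 starts 25 → clear.
LAB1: ends 10 at or before LAB6 starts 25 → clear.
LAB4: ends 21 at or before LAB6 starts 25 → clear.
LAB3: ends 22 at or before LAB6 starts 25 → clear.
LAB5: starts 30 before LAB6 ends 32, and ends 36 after LAB6 starts 25 → overlap.
LAB6 overlaps LAB5.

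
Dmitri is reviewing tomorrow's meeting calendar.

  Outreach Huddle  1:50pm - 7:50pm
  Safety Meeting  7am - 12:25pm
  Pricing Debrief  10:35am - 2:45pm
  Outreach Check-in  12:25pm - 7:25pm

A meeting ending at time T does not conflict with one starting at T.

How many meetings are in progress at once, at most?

Sort all start/end points and keep a running count:
7am start Safety Meeting → 1
10:35am start Pricing Debrief → 2
12:25pm end Safety Meeting → 1
12:25pm start Outreach Check-in → 2
1:50pm start Outreach Huddle → 3
2:45pm end Pricing Debrief → 2
7:25pm end Outreach Check-in → 1
7:50pm end Outreach Huddle → 0
Peak is 3, at 1:50pm (Outreach Check-in, Outreach Huddle, Pricing Debrief).

3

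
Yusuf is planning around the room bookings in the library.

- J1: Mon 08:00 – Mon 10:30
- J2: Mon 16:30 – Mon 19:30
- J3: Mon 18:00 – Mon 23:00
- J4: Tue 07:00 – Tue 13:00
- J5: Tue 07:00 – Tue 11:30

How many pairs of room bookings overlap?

2

Sorted by start: J1, J2, J3, J4, J5.
J2 starts after J1 ends, so J1 has no further overlaps.
J3 starts before J2 ends → J2 and J3 overlap.
J4 starts after J2 ends, so J2 has no further overlaps.
J4 starts after J3 ends, so J3 has no further overlaps.
J5 starts before J4 ends → J4 and J5 overlap.
Overlapping pairs: J2 & J3, J4 & J5 — 2 in total.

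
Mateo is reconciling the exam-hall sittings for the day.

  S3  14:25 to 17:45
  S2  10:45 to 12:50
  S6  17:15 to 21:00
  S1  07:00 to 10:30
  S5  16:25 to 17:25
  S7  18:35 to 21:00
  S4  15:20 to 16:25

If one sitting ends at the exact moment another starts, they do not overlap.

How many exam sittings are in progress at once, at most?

Sweep the timeline, counting +1 at each start and −1 at each end (ends before starts at a tie):
07:00 start S1 → 1
10:30 end S1 → 0
10:45 start S2 → 1
12:50 end S2 → 0
14:25 start S3 → 1
15:20 start S4 → 2
16:25 end S4 → 1
16:25 start S5 → 2
17:15 start S6 → 3
17:25 end S5 → 2
17:45 end S3 → 1
18:35 start S7 → 2
21:00 end S6 → 1
21:00 end S7 → 0
Peak is 3, at 17:15 (S3, S5, S6).

3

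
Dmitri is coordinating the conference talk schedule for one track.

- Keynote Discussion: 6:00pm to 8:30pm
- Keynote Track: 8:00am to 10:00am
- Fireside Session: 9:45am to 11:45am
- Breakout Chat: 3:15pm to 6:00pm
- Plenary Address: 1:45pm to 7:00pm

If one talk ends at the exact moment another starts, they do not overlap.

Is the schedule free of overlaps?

Sorted by start: Keynote Track, Fireside Session, Plenary Address, Breakout Chat, Keynote Discussion.
Fireside Session starts before Keynote Track ends → Keynote Track and Fireside Session overlap.
That's a conflict, so the schedule is not conflict-free.

No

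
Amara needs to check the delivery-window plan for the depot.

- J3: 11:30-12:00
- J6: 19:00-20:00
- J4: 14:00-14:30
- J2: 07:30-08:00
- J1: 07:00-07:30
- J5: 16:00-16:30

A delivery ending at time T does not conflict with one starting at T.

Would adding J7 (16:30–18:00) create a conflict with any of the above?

J1: ends 07:30 at or before J7 starts 16:30 → clear.
J2: ends 08:00 at or before J7 starts 16:30 → clear.
J3: ends 12:00 at or before J7 starts 16:30 → clear.
J4: ends 14:30 at or before J7 starts 16:30 → clear.
J5: ends 16:30 at or before J7 starts 16:30 → clear.
J6: starts 19:00 at or after J7 ends 18:00 → clear.

No — it doesn't clash with anything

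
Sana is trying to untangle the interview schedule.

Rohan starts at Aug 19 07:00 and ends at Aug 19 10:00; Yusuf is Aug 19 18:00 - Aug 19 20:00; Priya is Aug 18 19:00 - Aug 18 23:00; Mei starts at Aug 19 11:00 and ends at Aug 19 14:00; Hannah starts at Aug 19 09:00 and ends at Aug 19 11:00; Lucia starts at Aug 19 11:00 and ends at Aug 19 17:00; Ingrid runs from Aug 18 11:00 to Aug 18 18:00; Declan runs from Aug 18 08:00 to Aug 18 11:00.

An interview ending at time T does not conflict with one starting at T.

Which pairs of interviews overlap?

Hannah & Rohan, Lucia & Mei

Check each pair: they overlap iff neither finishes before the other starts.
Sorted by start: Declan, Ingrid, Priya, Rohan, Hannah, Mei, Lucia, Yusuf.
Ingrid starts exactly when Declan ends (back-to-back, no overlap) — done with Declan.
Priya starts after Ingrid ends — done with Ingrid.
Rohan starts after Priya ends — done with Priya.
Hannah starts before Rohan ends → Rohan and Hannah overlap.
Mei starts after Rohan ends — done with Rohan.
Mei starts exactly when Hannah ends (back-to-back, no overlap) — done with Hannah.
Lucia starts before Mei ends → Mei and Lucia overlap.
Yusuf starts after Mei ends.
Yusuf starts after Lucia ends.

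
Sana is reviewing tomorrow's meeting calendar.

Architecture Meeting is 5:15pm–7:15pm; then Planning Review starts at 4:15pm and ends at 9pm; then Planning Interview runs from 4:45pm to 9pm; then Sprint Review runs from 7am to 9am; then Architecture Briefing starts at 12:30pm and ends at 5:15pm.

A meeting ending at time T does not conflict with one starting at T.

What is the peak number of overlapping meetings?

3

Walk through starts and ends in time order (an end at T is processed before a start at T):
7am start Sprint Review → 1
9am end Sprint Review → 0
12:30pm start Architecture Briefing → 1
4:15pm start Planning Review → 2
4:45pm start Planning Interview → 3
5:15pm end Architecture Briefing → 2
5:15pm start Architecture Meeting → 3
7:15pm end Architecture Meeting → 2
9pm end Planning Interview → 1
9pm end Planning Review → 0
Peak is 3, at 4:45pm (Architecture Briefing, Planning Interview, Planning Review).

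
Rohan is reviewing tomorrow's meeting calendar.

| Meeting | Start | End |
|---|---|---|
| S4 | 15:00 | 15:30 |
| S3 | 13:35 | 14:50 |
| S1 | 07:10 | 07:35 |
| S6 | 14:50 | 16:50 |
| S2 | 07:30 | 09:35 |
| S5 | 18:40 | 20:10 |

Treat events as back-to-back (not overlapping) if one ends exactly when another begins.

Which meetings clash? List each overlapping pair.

S1 & S2, S4 & S6

Sorted by start: S1, S2, S3, S6, S4, S5.
S2 starts before S1 ends → S1 and S2 overlap.
S3 starts after S1 ends, so nothing later overlaps S1 either.
S3 starts after S2 ends, so nothing later overlaps S2 either.
S6 starts exactly when S3 ends (back-to-back, no overlap), so nothing later overlaps S3 either.
S4 starts before S6 ends → S6 and S4 overlap.
S5 starts after S6 ends.
S5 starts after S4 ends.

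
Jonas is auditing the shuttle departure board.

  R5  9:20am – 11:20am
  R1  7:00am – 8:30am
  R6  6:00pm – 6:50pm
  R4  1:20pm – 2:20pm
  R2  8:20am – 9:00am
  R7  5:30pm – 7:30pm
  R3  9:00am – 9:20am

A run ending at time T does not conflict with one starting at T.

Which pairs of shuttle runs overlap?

R1 & R2, R6 & R7

Sorted by start: R1, R2, R3, R5, R4, R7, R6.
R2 starts before R1 ends → R1 and R2 overlap.
R3 starts after R1 ends; R1 is clear from here.
R3 starts exactly when R2 ends (back-to-back, no overlap); R2 is clear from here.
R5 starts exactly when R3 ends (back-to-back, no overlap); R3 is clear from here.
R4 starts after R5 ends; R5 is clear from here.
R7 starts after R4 ends; R4 is clear from here.
R6 starts before R7 ends → R7 and R6 overlap.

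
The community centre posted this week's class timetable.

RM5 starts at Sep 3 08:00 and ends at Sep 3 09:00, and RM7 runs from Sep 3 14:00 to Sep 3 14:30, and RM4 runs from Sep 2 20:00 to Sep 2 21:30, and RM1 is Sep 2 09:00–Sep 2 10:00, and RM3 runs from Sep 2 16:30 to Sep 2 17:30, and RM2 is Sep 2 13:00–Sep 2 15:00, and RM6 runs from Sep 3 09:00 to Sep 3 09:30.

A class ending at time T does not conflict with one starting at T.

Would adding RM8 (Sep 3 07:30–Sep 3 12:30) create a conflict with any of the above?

Yes — it overlaps RM5, RM6

RM1: ends Sep 2 10:00 at or before RM8 starts Sep 3 07:30 → clear.
RM2: ends Sep 2 15:00 at or before RM8 starts Sep 3 07:30 → clear.
RM3: ends Sep 2 17:30 at or before RM8 starts Sep 3 07:30 → clear.
RM4: ends Sep 2 21:30 at or before RM8 starts Sep 3 07:30 → clear.
RM5: starts Sep 3 08:00 before RM8 ends Sep 3 12:30, and ends Sep 3 09:00 after RM8 starts Sep 3 07:30 → overlap.
RM6: starts Sep 3 09:00 before RM8 ends Sep 3 12:30, and ends Sep 3 09:30 after RM8 starts Sep 3 07:30 → overlap.
RM7: starts Sep 3 14:00 at or after RM8 ends Sep 3 12:30 → clear.
RM8 overlaps RM5, RM6.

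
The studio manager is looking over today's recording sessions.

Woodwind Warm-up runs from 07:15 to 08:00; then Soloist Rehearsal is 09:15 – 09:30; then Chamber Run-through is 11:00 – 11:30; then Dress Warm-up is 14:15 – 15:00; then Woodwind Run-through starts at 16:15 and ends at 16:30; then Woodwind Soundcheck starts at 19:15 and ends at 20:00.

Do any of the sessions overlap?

No

Two intervals overlap when each starts before the other ends.
Sorted by start: Woodwind Warm-up, Soloist Rehearsal, Chamber Run-through, Dress Warm-up, Woodwind Run-through, Woodwind Soundcheck.
Soloist Rehearsal starts after Woodwind Warm-up ends — done with Woodwind Warm-up.
Chamber Run-through starts after Soloist Rehearsal ends — done with Soloist Rehearsal.
Dress Warm-up starts after Chamber Run-through ends — done with Chamber Run-through.
Woodwind Run-through starts after Dress Warm-up ends — done with Dress Warm-up.
Woodwind Soundcheck starts after Woodwind Run-through ends.
Every pair is clear; the schedule has no overlaps.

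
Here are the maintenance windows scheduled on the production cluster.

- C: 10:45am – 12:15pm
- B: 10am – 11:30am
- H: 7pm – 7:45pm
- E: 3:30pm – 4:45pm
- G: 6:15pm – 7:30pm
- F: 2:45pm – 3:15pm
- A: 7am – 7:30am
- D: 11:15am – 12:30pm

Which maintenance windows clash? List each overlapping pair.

Sorted by start: A, B, C, D, F, E, G, H.
B starts after A ends, so nothing later overlaps A either.
C starts before B ends → B and C overlap.
D starts before B ends → B and D overlap.
F starts after B ends, so nothing later overlaps B either.
D starts before C ends → C and D overlap.
F starts after C ends, so nothing later overlaps C either.
F starts after D ends, so nothing later overlaps D either.
E starts after F ends, so nothing later overlaps F either.
G starts after E ends, so nothing later overlaps E either.
H starts before G ends → G and H overlap.

B & C, B & D, C & D, G & H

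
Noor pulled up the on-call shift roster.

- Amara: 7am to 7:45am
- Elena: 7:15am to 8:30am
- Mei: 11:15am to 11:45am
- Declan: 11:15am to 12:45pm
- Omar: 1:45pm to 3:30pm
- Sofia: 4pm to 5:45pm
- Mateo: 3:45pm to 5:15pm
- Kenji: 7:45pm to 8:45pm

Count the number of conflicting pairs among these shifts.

3

Check each pair: they overlap iff neither finishes before the other starts.
Sorted by start: Amara, Elena, Mei, Declan, Omar, Mateo, Sofia, Kenji.
Elena starts before Amara ends → Amara and Elena overlap.
Mei starts after Amara ends, so Amara has no further overlaps.
Mei starts after Elena ends, so Elena has no further overlaps.
Declan starts before Mei ends → Mei and Declan overlap.
Omar starts after Mei ends, so Mei has no further overlaps.
Omar starts after Declan ends, so Declan has no further overlaps.
Mateo starts after Omar ends, so Omar has no further overlaps.
Sofia starts before Mateo ends → Mateo and Sofia overlap.
Kenji starts after Mateo ends.
Kenji starts after Sofia ends.
Overlapping pairs: Amara & Elena, Declan & Mei, Mateo & Sofia — 3 in total.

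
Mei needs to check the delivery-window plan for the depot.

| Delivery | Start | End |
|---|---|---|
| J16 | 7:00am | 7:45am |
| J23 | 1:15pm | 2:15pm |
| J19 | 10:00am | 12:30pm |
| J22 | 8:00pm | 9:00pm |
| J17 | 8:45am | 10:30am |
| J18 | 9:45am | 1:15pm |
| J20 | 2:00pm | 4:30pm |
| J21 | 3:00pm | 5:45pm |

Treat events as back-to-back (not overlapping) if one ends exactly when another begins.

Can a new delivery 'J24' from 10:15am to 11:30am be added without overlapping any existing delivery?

No — it overlaps J17, J18, J19

J16: ends 7:45am at or before J24 starts 10:15am → clear.
J17: starts 8:45am before J24 ends 11:30am, and ends 10:30am after J24 starts 10:15am → overlap.
J18: starts 9:45am before J24 ends 11:30am, and ends 1:15pm after J24 starts 10:15am → overlap.
J19: starts 10:00am before J24 ends 11:30am, and ends 12:30pm after J24 starts 10:15am → overlap.
J23: starts 1:15pm at or after J24 ends 11:30am → clear.
J20: starts 2:00pm at or after J24 ends 11:30am → clear.
J21: starts 3:00pm at or after J24 ends 11:30am → clear.
J22: starts 8:00pm at or after J24 ends 11:30am → clear.
J24 overlaps J17, J18, J19.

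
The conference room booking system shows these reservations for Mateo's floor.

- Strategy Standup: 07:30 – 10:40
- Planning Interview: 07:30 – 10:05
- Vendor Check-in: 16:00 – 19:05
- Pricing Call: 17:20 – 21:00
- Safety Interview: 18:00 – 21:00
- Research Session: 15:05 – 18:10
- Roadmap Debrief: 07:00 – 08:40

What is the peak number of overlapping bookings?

Sort all start/end points and keep a running count:
07:00 start Roadmap Debrief → 1
07:30 start Planning Interview → 2
07:30 start Strategy Standup → 3
08:40 end Roadmap Debrief → 2
10:05 end Planning Interview → 1
10:40 end Strategy Standup → 0
15:05 start Research Session → 1
16:00 start Vendor Check-in → 2
17:20 start Pricing Call → 3
18:00 start Safety Interview → 4
18:10 end Research Session → 3
19:05 end Vendor Check-in → 2
21:00 end Pricing Call → 1
21:00 end Safety Interview → 0
Peak is 4, at 18:00 (Pricing Call, Research Session, Safety Interview, Vendor Check-in).

4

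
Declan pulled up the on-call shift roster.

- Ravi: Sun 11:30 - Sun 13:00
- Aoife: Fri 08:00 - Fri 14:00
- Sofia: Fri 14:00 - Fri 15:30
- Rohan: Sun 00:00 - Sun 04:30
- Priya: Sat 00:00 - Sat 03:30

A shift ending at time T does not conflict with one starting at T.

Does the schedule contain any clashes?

Check each pair: they overlap iff neither finishes before the other starts.
Sorted by start: Aoife, Sofia, Priya, Rohan, Ravi.
Sofia starts exactly when Aoife ends (back-to-back, no overlap) — done with Aoife.
Priya starts after Sofia ends — done with Sofia.
Rohan starts after Priya ends — done with Priya.
Ravi starts after Rohan ends.
Every pair is clear; the schedule has no overlaps.

No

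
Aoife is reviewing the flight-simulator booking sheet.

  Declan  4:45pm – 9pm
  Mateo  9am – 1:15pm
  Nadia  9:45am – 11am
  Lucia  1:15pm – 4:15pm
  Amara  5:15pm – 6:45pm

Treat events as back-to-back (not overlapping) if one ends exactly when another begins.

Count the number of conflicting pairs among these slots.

Sorted by start: Mateo, Nadia, Lucia, Declan, Amara.
Nadia starts before Mateo ends → Mateo and Nadia overlap.
Lucia starts exactly when Mateo ends (back-to-back, no overlap), so nothing later overlaps Mateo either.
Lucia starts after Nadia ends, so nothing later overlaps Nadia either.
Declan starts after Lucia ends, so nothing later overlaps Lucia either.
Amara starts before Declan ends → Declan and Amara overlap.
Overlapping pairs: Amara & Declan, Mateo & Nadia — 2 in total.

2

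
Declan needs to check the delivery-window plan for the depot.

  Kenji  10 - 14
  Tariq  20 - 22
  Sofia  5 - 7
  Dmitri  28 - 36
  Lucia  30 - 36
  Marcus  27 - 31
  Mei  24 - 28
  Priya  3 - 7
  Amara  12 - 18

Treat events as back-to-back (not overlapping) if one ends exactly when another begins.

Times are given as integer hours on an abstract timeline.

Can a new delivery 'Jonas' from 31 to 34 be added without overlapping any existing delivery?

Priya: ends 7 at or before Jonas starts 31 → clear.
Sofia: ends 7 at or before Jonas starts 31 → clear.
Kenji: ends 14 at or before Jonas starts 31 → clear.
Amara: ends 18 at or before Jonas starts 31 → clear.
Tariq: ends 22 at or before Jonas starts 31 → clear.
Mei: ends 28 at or before Jonas starts 31 → clear.
Marcus: ends 31 at or before Jonas starts 31 → clear.
Dmitri: starts 28 before Jonas ends 34, and ends 36 after Jonas starts 31 → overlap.
Lucia: starts 30 before Jonas ends 34, and ends 36 after Jonas starts 31 → overlap.
Jonas overlaps Lucia, Dmitri.

No — it overlaps Dmitri, Lucia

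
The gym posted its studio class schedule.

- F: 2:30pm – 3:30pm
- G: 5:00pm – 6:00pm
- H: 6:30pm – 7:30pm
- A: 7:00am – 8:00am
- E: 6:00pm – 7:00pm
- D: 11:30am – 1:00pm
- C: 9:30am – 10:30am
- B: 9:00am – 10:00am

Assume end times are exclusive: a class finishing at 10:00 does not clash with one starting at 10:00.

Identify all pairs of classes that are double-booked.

B & C, E & H

Sorted by start: A, B, C, D, F, G, E, H.
B starts after A ends, so A has no further overlaps.
C starts before B ends → B and C overlap.
D starts after B ends, so B has no further overlaps.
D starts after C ends, so C has no further overlaps.
F starts after D ends, so D has no further overlaps.
G starts after F ends, so F has no further overlaps.
E starts exactly when G ends (back-to-back, no overlap), so G has no further overlaps.
H starts before E ends → E and H overlap.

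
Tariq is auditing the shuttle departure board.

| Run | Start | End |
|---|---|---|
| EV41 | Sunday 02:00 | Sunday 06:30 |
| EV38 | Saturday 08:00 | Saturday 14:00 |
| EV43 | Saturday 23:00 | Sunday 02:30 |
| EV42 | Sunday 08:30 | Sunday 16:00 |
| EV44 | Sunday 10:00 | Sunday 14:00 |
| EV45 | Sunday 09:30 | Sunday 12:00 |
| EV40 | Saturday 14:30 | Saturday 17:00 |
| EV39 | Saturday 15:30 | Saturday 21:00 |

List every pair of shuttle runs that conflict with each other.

Sorted by start: EV38, EV40, EV39, EV43, EV41, EV42, EV45, EV44.
EV40 starts after EV38 ends — done with EV38.
EV39 starts before EV40 ends → EV40 and EV39 overlap.
EV43 starts after EV40 ends — done with EV40.
EV43 starts after EV39 ends — done with EV39.
EV41 starts before EV43 ends → EV43 and EV41 overlap.
EV42 starts after EV43 ends — done with EV43.
EV42 starts after EV41 ends — done with EV41.
EV45 starts before EV42 ends → EV42 and EV45 overlap.
EV44 starts before EV42 ends → EV42 and EV44 overlap.
EV44 starts before EV45 ends → EV45 and EV44 overlap.

EV39 & EV40, EV41 & EV43, EV42 & EV44, EV42 & EV45, EV44 & EV45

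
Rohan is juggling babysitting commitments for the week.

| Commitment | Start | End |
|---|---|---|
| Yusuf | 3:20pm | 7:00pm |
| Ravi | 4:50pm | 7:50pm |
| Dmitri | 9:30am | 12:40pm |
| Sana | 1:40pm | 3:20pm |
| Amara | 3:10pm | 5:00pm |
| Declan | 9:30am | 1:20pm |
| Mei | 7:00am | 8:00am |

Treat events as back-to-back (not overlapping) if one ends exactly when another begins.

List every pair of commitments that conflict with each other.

Amara & Ravi, Amara & Sana, Amara & Yusuf, Declan & Dmitri, Ravi & Yusuf

Sorted by start: Mei, Dmitri, Declan, Sana, Amara, Yusuf, Ravi.
Dmitri starts after Mei ends, so nothing later overlaps Mei either.
Declan starts before Dmitri ends → Dmitri and Declan overlap.
Sana starts after Dmitri ends, so nothing later overlaps Dmitri either.
Sana starts after Declan ends, so nothing later overlaps Declan either.
Amara starts before Sana ends → Sana and Amara overlap.
Yusuf starts exactly when Sana ends (back-to-back, no overlap), so nothing later overlaps Sana either.
Yusuf starts before Amara ends → Amara and Yusuf overlap.
Ravi starts before Amara ends → Amara and Ravi overlap.
Ravi starts before Yusuf ends → Yusuf and Ravi overlap.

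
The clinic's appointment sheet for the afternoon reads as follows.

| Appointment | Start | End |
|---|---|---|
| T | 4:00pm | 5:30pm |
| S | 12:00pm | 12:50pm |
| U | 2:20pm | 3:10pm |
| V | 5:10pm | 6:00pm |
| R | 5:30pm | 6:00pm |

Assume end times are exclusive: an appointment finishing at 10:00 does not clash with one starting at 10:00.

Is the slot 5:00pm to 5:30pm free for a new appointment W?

No — it overlaps T, V

S: ends 12:50pm at or before W starts 5:00pm → clear.
U: ends 3:10pm at or before W starts 5:00pm → clear.
T: starts 4:00pm before W ends 5:30pm, and ends 5:30pm after W starts 5:00pm → overlap.
V: starts 5:10pm before W ends 5:30pm, and ends 6:00pm after W starts 5:00pm → overlap.
R: starts 5:30pm at or after W ends 5:30pm → clear.
W overlaps T, V.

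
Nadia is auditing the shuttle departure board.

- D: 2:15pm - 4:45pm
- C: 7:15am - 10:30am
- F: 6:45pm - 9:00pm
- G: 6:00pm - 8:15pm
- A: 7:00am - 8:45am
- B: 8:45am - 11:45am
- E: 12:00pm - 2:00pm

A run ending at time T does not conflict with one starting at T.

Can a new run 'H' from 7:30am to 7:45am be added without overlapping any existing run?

No — it overlaps A, C

A: starts 7:00am before H ends 7:45am, and ends 8:45am after H starts 7:30am → overlap.
C: starts 7:15am before H ends 7:45am, and ends 10:30am after H starts 7:30am → overlap.
B: starts 8:45am at or after H ends 7:45am → clear.
E: starts 12:00pm at or after H ends 7:45am → clear.
D: starts 2:15pm at or after H ends 7:45am → clear.
G: starts 6:00pm at or after H ends 7:45am → clear.
F: starts 6:45pm at or after H ends 7:45am → clear.
H overlaps A, C.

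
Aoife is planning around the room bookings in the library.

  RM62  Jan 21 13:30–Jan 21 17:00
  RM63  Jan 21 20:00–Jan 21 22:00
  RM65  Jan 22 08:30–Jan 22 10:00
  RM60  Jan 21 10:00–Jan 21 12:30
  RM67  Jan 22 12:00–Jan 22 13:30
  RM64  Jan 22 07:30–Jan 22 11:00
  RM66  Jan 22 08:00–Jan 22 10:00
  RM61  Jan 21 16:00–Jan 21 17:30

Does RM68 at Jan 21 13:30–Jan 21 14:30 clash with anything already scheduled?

Yes — it overlaps RM62

RM60: ends Jan 21 12:30 at or before RM68 starts Jan 21 13:30 → clear.
RM62: starts Jan 21 13:30 before RM68 ends Jan 21 14:30, and ends Jan 21 17:00 after RM68 starts Jan 21 13:30 → overlap.
RM61: starts Jan 21 16:00 at or after RM68 ends Jan 21 14:30 → clear.
RM63: starts Jan 21 20:00 at or after RM68 ends Jan 21 14:30 → clear.
RM64: starts Jan 22 07:30 at or after RM68 ends Jan 21 14:30 → clear.
RM66: starts Jan 22 08:00 at or after RM68 ends Jan 21 14:30 → clear.
RM65: starts Jan 22 08:30 at or after RM68 ends Jan 21 14:30 → clear.
RM67: starts Jan 22 12:00 at or after RM68 ends Jan 21 14:30 → clear.
RM68 overlaps RM62.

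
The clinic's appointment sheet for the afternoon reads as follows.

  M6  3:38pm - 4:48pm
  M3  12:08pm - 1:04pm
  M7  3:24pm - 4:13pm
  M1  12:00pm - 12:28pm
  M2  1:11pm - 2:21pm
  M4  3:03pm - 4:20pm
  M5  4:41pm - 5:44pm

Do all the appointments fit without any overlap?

Sorted by start: M1, M3, M2, M4, M7, M6, M5.
M3 starts before M1 ends → M1 and M3 overlap.
That's a conflict, so the schedule is not conflict-free.

No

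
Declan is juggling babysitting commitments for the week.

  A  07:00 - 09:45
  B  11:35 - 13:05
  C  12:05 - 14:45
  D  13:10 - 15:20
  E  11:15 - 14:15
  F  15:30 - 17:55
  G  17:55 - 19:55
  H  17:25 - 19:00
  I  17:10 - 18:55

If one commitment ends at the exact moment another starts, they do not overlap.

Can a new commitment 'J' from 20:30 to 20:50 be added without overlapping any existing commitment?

A: ends 09:45 at or before J starts 20:30 → clear.
E: ends 14:15 at or before J starts 20:30 → clear.
B: ends 13:05 at or before J starts 20:30 → clear.
C: ends 14:45 at or before J starts 20:30 → clear.
D: ends 15:20 at or before J starts 20:30 → clear.
F: ends 17:55 at or before J starts 20:30 → clear.
I: ends 18:55 at or before J starts 20:30 → clear.
H: ends 19:00 at or before J starts 20:30 → clear.
G: ends 19:55 at or before J starts 20:30 → clear.

Yes — the slot is free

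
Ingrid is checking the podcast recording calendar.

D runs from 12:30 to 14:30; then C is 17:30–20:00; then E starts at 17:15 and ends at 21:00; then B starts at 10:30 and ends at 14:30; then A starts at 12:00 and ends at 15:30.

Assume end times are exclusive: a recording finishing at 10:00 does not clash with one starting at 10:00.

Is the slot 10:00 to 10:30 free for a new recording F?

B: starts 10:30 at or after F ends 10:30 → clear.
A: starts 12:00 at or after F ends 10:30 → clear.
D: starts 12:30 at or after F ends 10:30 → clear.
E: starts 17:15 at or after F ends 10:30 → clear.
C: starts 17:30 at or after F ends 10:30 → clear.

Yes — the slot is free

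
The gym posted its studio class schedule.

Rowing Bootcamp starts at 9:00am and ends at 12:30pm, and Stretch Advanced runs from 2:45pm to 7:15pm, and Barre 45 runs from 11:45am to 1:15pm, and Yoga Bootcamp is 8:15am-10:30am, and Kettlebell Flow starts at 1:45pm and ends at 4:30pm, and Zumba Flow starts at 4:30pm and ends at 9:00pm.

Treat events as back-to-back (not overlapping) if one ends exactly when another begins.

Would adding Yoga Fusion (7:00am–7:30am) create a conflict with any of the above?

No — it doesn't clash with anything

Yoga Bootcamp: starts 8:15am at or after Yoga Fusion ends 7:30am → clear.
Rowing Bootcamp: starts 9:00am at or after Yoga Fusion ends 7:30am → clear.
Barre 45: starts 11:45am at or after Yoga Fusion ends 7:30am → clear.
Kettlebell Flow: starts 1:45pm at or after Yoga Fusion ends 7:30am → clear.
Stretch Advanced: starts 2:45pm at or after Yoga Fusion ends 7:30am → clear.
Zumba Flow: starts 4:30pm at or after Yoga Fusion ends 7:30am → clear.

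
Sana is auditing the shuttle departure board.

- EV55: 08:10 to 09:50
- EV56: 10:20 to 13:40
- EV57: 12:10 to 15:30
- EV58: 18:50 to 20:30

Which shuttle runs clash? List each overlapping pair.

Sorted by start: EV55, EV56, EV57, EV58.
EV56 starts after EV55 ends, so EV55 has no further overlaps.
EV57 starts before EV56 ends → EV56 and EV57 overlap.
EV58 starts after EV56 ends.
EV58 starts after EV57 ends.

EV56 & EV57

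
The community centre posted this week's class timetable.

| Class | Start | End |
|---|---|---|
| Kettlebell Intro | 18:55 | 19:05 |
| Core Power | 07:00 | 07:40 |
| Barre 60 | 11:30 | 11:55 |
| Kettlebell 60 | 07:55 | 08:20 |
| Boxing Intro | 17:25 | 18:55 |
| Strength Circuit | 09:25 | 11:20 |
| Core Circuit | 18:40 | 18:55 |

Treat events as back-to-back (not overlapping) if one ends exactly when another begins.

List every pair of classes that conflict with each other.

Boxing Intro & Core Circuit

Sorted by start: Core Power, Kettlebell 60, Strength Circuit, Barre 60, Boxing Intro, Core Circuit, Kettlebell Intro.
Kettlebell 60 starts after Core Power ends — done with Core Power.
Strength Circuit starts after Kettlebell 60 ends — done with Kettlebell 60.
Barre 60 starts after Strength Circuit ends — done with Strength Circuit.
Boxing Intro starts after Barre 60 ends — done with Barre 60.
Core Circuit starts before Boxing Intro ends → Boxing Intro and Core Circuit overlap.
Kettlebell Intro starts exactly when Boxing Intro ends (back-to-back, no overlap).
Kettlebell Intro starts exactly when Core Circuit ends (back-to-back, no overlap).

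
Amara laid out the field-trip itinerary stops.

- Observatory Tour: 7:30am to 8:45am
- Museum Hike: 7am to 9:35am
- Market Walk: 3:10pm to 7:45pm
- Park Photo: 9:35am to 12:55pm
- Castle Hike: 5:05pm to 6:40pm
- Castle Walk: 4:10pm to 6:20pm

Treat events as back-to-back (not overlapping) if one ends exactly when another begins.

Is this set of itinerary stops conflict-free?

No

Two intervals overlap when each starts before the other ends.
Sorted by start: Museum Hike, Observatory Tour, Park Photo, Market Walk, Castle Walk, Castle Hike.
Observatory Tour starts before Museum Hike ends → Museum Hike and Observatory Tour overlap.
That's a conflict, so the schedule is not conflict-free.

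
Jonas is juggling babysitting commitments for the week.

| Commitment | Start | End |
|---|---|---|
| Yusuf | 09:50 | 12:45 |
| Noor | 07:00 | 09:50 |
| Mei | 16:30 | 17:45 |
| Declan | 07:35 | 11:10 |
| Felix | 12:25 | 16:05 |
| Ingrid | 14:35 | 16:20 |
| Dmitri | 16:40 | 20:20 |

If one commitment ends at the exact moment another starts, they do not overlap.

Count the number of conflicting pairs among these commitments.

Sorted by start: Noor, Declan, Yusuf, Felix, Ingrid, Mei, Dmitri.
Declan starts before Noor ends → Noor and Declan overlap.
Yusuf starts exactly when Noor ends (back-to-back, no overlap) — done with Noor.
Yusuf starts before Declan ends → Declan and Yusuf overlap.
Felix starts after Declan ends — done with Declan.
Felix starts before Yusuf ends → Yusuf and Felix overlap.
Ingrid starts after Yusuf ends — done with Yusuf.
Ingrid starts before Felix ends → Felix and Ingrid overlap.
Mei starts after Felix ends — done with Felix.
Mei starts after Ingrid ends — done with Ingrid.
Dmitri starts before Mei ends → Mei and Dmitri overlap.
Overlapping pairs: Declan & Noor, Declan & Yusuf, Dmitri & Mei, Felix & Ingrid, Felix & Yusuf — 5 in total.

5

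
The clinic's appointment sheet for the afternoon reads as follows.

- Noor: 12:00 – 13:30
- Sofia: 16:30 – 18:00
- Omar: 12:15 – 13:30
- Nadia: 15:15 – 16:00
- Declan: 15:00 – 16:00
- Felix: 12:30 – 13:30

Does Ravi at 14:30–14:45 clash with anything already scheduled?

No — it doesn't clash with anything

Noor: ends 13:30 at or before Ravi starts 14:30 → clear.
Omar: ends 13:30 at or before Ravi starts 14:30 → clear.
Felix: ends 13:30 at or before Ravi starts 14:30 → clear.
Declan: starts 15:00 at or after Ravi ends 14:45 → clear.
Nadia: starts 15:15 at or after Ravi ends 14:45 → clear.
Sofia: starts 16:30 at or after Ravi ends 14:45 → clear.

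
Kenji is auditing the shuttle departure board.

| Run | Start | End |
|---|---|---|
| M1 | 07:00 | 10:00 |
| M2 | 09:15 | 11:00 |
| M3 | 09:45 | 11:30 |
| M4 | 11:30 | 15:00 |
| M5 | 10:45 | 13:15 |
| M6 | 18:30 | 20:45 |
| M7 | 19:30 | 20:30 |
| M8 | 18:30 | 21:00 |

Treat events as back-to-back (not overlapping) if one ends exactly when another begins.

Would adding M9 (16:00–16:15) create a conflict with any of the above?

M1: ends 10:00 at or before M9 starts 16:00 → clear.
M2: ends 11:00 at or before M9 starts 16:00 → clear.
M3: ends 11:30 at or before M9 starts 16:00 → clear.
M5: ends 13:15 at or before M9 starts 16:00 → clear.
M4: ends 15:00 at or before M9 starts 16:00 → clear.
M6: starts 18:30 at or after M9 ends 16:15 → clear.
M8: starts 18:30 at or after M9 ends 16:15 → clear.
M7: starts 19:30 at or after M9 ends 16:15 → clear.

No — it doesn't clash with anything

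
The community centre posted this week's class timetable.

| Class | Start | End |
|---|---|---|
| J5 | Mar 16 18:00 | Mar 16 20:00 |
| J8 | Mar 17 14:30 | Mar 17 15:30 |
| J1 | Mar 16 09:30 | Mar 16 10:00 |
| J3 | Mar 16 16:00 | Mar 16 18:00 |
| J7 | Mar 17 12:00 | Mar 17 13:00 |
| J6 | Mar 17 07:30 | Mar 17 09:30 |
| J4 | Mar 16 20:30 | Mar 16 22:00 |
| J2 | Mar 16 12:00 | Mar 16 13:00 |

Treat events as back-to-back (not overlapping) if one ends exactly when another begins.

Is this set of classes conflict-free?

Yes

Check each pair: they overlap iff neither finishes before the other starts.
Sorted by start: J1, J2, J3, J5, J4, J6, J7, J8.
J2 starts after J1 ends — done with J1.
J3 starts after J2 ends — done with J2.
J5 starts exactly when J3 ends (back-to-back, no overlap) — done with J3.
J4 starts after J5 ends — done with J5.
J6 starts after J4 ends — done with J4.
J7 starts after J6 ends — done with J6.
J8 starts after J7 ends.
Every pair is clear; the schedule has no overlaps.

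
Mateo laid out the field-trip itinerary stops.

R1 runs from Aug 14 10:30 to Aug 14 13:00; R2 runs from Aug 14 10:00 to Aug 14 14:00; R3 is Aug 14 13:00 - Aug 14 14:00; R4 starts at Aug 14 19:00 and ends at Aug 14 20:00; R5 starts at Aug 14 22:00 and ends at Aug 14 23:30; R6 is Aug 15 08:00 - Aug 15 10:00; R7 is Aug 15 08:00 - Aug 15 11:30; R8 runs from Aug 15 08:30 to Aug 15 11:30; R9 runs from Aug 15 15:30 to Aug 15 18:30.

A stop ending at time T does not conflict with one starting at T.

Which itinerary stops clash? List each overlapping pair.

Sorted by start: R2, R1, R3, R4, R5, R6, R7, R8, R9.
R1 starts before R2 ends → R2 and R1 overlap.
R3 starts before R2 ends → R2 and R3 overlap.
R4 starts after R2 ends, so nothing later overlaps R2 either.
R3 starts exactly when R1 ends (back-to-back, no overlap), so nothing later overlaps R1 either.
R4 starts after R3 ends, so nothing later overlaps R3 either.
R5 starts after R4 ends, so nothing later overlaps R4 either.
R6 starts after R5 ends, so nothing later overlaps R5 either.
R7 starts before R6 ends → R6 and R7 overlap.
R8 starts before R6 ends → R6 and R8 overlap.
R9 starts after R6 ends.
R8 starts before R7 ends → R7 and R8 overlap.
R9 starts after R7 ends.
R9 starts after R8 ends.

R1 & R2, R2 & R3, R6 & R7, R6 & R8, R7 & R8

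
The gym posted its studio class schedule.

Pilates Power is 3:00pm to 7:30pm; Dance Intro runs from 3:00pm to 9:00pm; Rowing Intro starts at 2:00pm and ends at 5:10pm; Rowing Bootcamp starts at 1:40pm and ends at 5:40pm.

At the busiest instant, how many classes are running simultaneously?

Sort all start/end points and keep a running count:
1:40pm start Rowing Bootcamp → 1
2:00pm start Rowing Intro → 2
3:00pm start Dance Intro → 3
3:00pm start Pilates Power → 4
5:10pm end Rowing Intro → 3
5:40pm end Rowing Bootcamp → 2
7:30pm end Pilates Power → 1
9:00pm end Dance Intro → 0
Peak is 4, at 3:00pm (Dance Intro, Pilates Power, Rowing Bootcamp, Rowing Intro).

4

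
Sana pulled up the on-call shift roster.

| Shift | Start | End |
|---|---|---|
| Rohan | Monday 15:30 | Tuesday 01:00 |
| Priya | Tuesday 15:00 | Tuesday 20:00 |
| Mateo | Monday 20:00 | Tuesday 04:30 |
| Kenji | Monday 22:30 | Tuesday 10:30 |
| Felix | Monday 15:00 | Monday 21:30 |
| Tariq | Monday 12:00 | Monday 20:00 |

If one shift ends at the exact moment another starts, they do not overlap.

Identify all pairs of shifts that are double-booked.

Sorted by start: Tariq, Felix, Rohan, Mateo, Kenji, Priya.
Felix starts before Tariq ends → Tariq and Felix overlap.
Rohan starts before Tariq ends → Tariq and Rohan overlap.
Mateo starts exactly when Tariq ends (back-to-back, no overlap); Tariq is clear from here.
Rohan starts before Felix ends → Felix and Rohan overlap.
Mateo starts before Felix ends → Felix and Mateo overlap.
Kenji starts after Felix ends; Felix is clear from here.
Mateo starts before Rohan ends → Rohan and Mateo overlap.
Kenji starts before Rohan ends → Rohan and Kenji overlap.
Priya starts after Rohan ends.
Kenji starts before Mateo ends → Mateo and Kenji overlap.
Priya starts after Mateo ends.
Priya starts after Kenji ends.

Felix & Mateo, Felix & Rohan, Felix & Tariq, Kenji & Mateo, Kenji & Rohan, Mateo & Rohan, Rohan & Tariq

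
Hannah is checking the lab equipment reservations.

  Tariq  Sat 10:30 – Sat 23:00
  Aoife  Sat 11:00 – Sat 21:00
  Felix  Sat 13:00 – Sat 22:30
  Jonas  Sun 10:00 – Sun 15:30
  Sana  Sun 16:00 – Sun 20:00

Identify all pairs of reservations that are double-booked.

Sorted by start: Tariq, Aoife, Felix, Jonas, Sana.
Aoife starts before Tariq ends → Tariq and Aoife overlap.
Felix starts before Tariq ends → Tariq and Felix overlap.
Jonas starts after Tariq ends, so Tariq has no further overlaps.
Felix starts before Aoife ends → Aoife and Felix overlap.
Jonas starts after Aoife ends, so Aoife has no further overlaps.
Jonas starts after Felix ends, so Felix has no further overlaps.
Sana starts after Jonas ends.

Aoife & Felix, Aoife & Tariq, Felix & Tariq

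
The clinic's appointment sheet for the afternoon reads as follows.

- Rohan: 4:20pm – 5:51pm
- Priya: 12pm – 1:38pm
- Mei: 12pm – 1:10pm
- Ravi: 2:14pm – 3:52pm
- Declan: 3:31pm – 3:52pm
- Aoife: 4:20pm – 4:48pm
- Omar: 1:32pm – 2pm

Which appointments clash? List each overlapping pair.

Aoife & Rohan, Declan & Ravi, Mei & Priya, Omar & Priya

Sorted by start: Priya, Mei, Omar, Ravi, Declan, Aoife, Rohan.
Mei starts before Priya ends → Priya and Mei overlap.
Omar starts before Priya ends → Priya and Omar overlap.
Ravi starts after Priya ends — done with Priya.
Omar starts after Mei ends — done with Mei.
Ravi starts after Omar ends — done with Omar.
Declan starts before Ravi ends → Ravi and Declan overlap.
Aoife starts after Ravi ends — done with Ravi.
Aoife starts after Declan ends — done with Declan.
Rohan starts before Aoife ends → Aoife and Rohan overlap.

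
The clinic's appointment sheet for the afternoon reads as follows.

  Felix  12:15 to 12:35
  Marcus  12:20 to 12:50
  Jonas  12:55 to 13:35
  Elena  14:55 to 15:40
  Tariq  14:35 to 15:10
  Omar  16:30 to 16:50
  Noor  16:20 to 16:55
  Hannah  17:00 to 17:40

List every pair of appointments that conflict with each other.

Elena & Tariq, Felix & Marcus, Noor & Omar

Check each pair: they overlap iff neither finishes before the other starts.
Sorted by start: Felix, Marcus, Jonas, Tariq, Elena, Noor, Omar, Hannah.
Marcus starts before Felix ends → Felix and Marcus overlap.
Jonas starts after Felix ends, so nothing later overlaps Felix either.
Jonas starts after Marcus ends, so nothing later overlaps Marcus either.
Tariq starts after Jonas ends, so nothing later overlaps Jonas either.
Elena starts before Tariq ends → Tariq and Elena overlap.
Noor starts after Tariq ends, so nothing later overlaps Tariq either.
Noor starts after Elena ends, so nothing later overlaps Elena either.
Omar starts before Noor ends → Noor and Omar overlap.
Hannah starts after Noor ends.
Hannah starts after Omar ends.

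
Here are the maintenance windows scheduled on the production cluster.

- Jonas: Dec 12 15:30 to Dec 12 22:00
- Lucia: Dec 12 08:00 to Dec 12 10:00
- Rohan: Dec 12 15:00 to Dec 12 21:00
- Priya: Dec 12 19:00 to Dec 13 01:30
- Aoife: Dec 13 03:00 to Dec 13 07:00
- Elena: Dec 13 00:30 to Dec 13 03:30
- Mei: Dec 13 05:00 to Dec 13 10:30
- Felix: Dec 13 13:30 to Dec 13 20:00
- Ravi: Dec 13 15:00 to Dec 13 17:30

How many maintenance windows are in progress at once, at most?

3

Walk through starts and ends in time order (an end at T is processed before a start at T):
Dec 12 08:00 start Lucia → 1
Dec 12 10:00 end Lucia → 0
Dec 12 15:00 start Rohan → 1
Dec 12 15:30 start Jonas → 2
Dec 12 19:00 start Priya → 3
Dec 12 21:00 end Rohan → 2
Dec 12 22:00 end Jonas → 1
Dec 13 00:30 start Elena → 2
Dec 13 01:30 end Priya → 1
Dec 13 03:00 start Aoife → 2
Dec 13 03:30 end Elena → 1
Dec 13 05:00 start Mei → 2
Dec 13 07:00 end Aoife → 1
Dec 13 10:30 end Mei → 0
Dec 13 13:30 start Felix → 1
Dec 13 15:00 start Ravi → 2
Dec 13 17:30 end Ravi → 1
Dec 13 20:00 end Felix → 0
Peak is 3, at Dec 12 19:00 (Jonas, Priya, Rohan).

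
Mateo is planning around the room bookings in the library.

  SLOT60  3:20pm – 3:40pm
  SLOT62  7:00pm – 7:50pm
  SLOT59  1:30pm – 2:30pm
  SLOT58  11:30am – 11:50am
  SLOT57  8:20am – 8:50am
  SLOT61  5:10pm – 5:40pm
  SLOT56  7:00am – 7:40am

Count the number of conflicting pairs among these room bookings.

0

Two intervals overlap when each starts before the other ends.
Sorted by start: SLOT56, SLOT57, SLOT58, SLOT59, SLOT60, SLOT61, SLOT62.
SLOT57 starts after SLOT56 ends, so SLOT56 has no further overlaps.
SLOT58 starts after SLOT57 ends, so SLOT57 has no further overlaps.
SLOT59 starts after SLOT58 ends, so SLOT58 has no further overlaps.
SLOT60 starts after SLOT59 ends, so SLOT59 has no further overlaps.
SLOT61 starts after SLOT60 ends, so SLOT60 has no further overlaps.
SLOT62 starts after SLOT61 ends.
No pair overlaps.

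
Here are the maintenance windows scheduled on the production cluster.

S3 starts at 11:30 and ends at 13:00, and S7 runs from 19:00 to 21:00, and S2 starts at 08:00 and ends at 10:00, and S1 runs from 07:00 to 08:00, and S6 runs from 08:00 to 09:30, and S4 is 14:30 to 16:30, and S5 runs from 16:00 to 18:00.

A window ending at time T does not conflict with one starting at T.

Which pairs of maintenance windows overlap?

Sorted by start: S1, S2, S6, S3, S4, S5, S7.
S2 starts exactly when S1 ends (back-to-back, no overlap); S1 is clear from here.
S6 starts before S2 ends → S2 and S6 overlap.
S3 starts after S2 ends; S2 is clear from here.
S3 starts after S6 ends; S6 is clear from here.
S4 starts after S3 ends; S3 is clear from here.
S5 starts before S4 ends → S4 and S5 overlap.
S7 starts after S4 ends.
S7 starts after S5 ends.

S2 & S6, S4 & S5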